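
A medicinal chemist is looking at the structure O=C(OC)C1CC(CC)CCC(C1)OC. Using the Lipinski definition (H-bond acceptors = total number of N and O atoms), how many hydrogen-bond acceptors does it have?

3

N atoms: 0; O atoms: 3.
Lipinski HBA = 0 + 3 = 3.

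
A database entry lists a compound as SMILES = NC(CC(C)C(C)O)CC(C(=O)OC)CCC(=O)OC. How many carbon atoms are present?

Count every carbon token in the SMILES (each C, including those in ring-closure positions and inside branches).
Carbon count: 14.

14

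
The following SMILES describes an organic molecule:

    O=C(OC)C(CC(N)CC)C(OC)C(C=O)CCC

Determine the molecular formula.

C14H27NO4

Walk through each heavy atom and fill implicit hydrogens from standard valence (C 4, N 3, O 2, S 2, halogen 1):
  atom 1: O, bond orders sum to 2 (valence 2) → 0 H
  atom 2: C, bond orders sum to 4 (valence 4) → 0 H
  atom 3: O, bond orders sum to 2 (valence 2) → 0 H
  atom 4: C, bond orders sum to 1 (valence 4) → 3 H
  atom 5: C, bond orders sum to 3 (valence 4) → 1 H
  atom 6: C, bond orders sum to 2 (valence 4) → 2 H
  atom 7: C, bond orders sum to 3 (valence 4) → 1 H
  atom 8: N, bond orders sum to 1 (valence 3) → 2 H
  atom 9: C, bond orders sum to 2 (valence 4) → 2 H
  atom 10: C, bond orders sum to 1 (valence 4) → 3 H
  atom 11: C, bond orders sum to 3 (valence 4) → 1 H
  atom 12: O, bond orders sum to 2 (valence 2) → 0 H
  atom 13: C, bond orders sum to 1 (valence 4) → 3 H
  atom 14: C, bond orders sum to 3 (valence 4) → 1 H
  atom 15: C, bond orders sum to 3 (valence 4) → 1 H
  atom 16: O, bond orders sum to 2 (valence 2) → 0 H
  atom 17: C, bond orders sum to 2 (valence 4) → 2 H
  atom 18: C, bond orders sum to 2 (valence 4) → 2 H
  atom 19: C, bond orders sum to 1 (valence 4) → 3 H
Totals → C:14, H:27, N:1, O:4.
In Hill order: C14H27NO4.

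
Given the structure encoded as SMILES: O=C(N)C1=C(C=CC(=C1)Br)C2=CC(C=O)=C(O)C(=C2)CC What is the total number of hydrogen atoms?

Walk through each heavy atom and fill implicit hydrogens from standard valence (C 4, N 3, O 2, S 2, halogen 1):
  atom 1: O, bond orders sum to 2 (valence 2) → 0 H
  atom 2: C, bond orders sum to 4 (valence 4) → 0 H
  atom 3: N, bond orders sum to 1 (valence 3) → 2 H
  atom 4: C, bond orders sum to 4 (valence 4) → 0 H
  atom 5: C, bond orders sum to 4 (valence 4) → 0 H
  atom 6: C, bond orders sum to 3 (valence 4) → 1 H
  atom 7: C, bond orders sum to 3 (valence 4) → 1 H
  atom 8: C, bond orders sum to 4 (valence 4) → 0 H
  atom 9: C, bond orders sum to 3 (valence 4) → 1 H
  atom 10: Br (halogen, monovalent) → 0 H
  atom 11: C, bond orders sum to 4 (valence 4) → 0 H
  atom 12: C, bond orders sum to 3 (valence 4) → 1 H
  atom 13: C, bond orders sum to 4 (valence 4) → 0 H
  atom 14: C, bond orders sum to 3 (valence 4) → 1 H
  atom 15: O, bond orders sum to 2 (valence 2) → 0 H
  atom 16: C, bond orders sum to 4 (valence 4) → 0 H
  atom 17: O, bond orders sum to 1 (valence 2) → 1 H
  atom 18: C, bond orders sum to 4 (valence 4) → 0 H
  atom 19: C, bond orders sum to 3 (valence 4) → 1 H
  atom 20: C, bond orders sum to 2 (valence 4) → 2 H
  atom 21: C, bond orders sum to 1 (valence 4) → 3 H
Total hydrogens: 14.

14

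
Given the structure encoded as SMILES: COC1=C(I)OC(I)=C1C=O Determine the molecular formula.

Walk through each heavy atom and fill implicit hydrogens from standard valence (C 4, N 3, O 2, S 2, halogen 1):
  atom 1: C, bond orders sum to 1 (valence 4) → 3 H
  atom 2: O, bond orders sum to 2 (valence 2) → 0 H
  atom 3: C, bond orders sum to 4 (valence 4) → 0 H
  atom 4: C, bond orders sum to 4 (valence 4) → 0 H
  atom 5: I (halogen, monovalent) → 0 H
  atom 6: O, bond orders sum to 2 (valence 2) → 0 H
  atom 7: C, bond orders sum to 4 (valence 4) → 0 H
  atom 8: I (halogen, monovalent) → 0 H
  atom 9: C, bond orders sum to 4 (valence 4) → 0 H
  atom 10: C, bond orders sum to 3 (valence 4) → 1 H
  atom 11: O, bond orders sum to 2 (valence 2) → 0 H
Totals → C:6, H:4, I:2, O:3.

C6H4I2O3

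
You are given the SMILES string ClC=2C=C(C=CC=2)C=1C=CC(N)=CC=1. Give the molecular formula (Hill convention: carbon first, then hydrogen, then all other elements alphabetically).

Walk through each heavy atom and fill implicit hydrogens from standard valence (C 4, N 3, O 2, S 2, halogen 1):
  atom 1: Cl (halogen, monovalent) → 0 H
  atom 2: C, bond orders sum to 4 (valence 4) → 0 H
  atom 3: C, bond orders sum to 3 (valence 4) → 1 H
  atom 4: C, bond orders sum to 4 (valence 4) → 0 H
  atom 5: C, bond orders sum to 3 (valence 4) → 1 H
  atom 6: C, bond orders sum to 3 (valence 4) → 1 H
  atom 7: C, bond orders sum to 3 (valence 4) → 1 H
  atom 8: C, bond orders sum to 4 (valence 4) → 0 H
  atom 9: C, bond orders sum to 3 (valence 4) → 1 H
  atom 10: C, bond orders sum to 3 (valence 4) → 1 H
  atom 11: C, bond orders sum to 4 (valence 4) → 0 H
  atom 12: N, bond orders sum to 1 (valence 3) → 2 H
  atom 13: C, bond orders sum to 3 (valence 4) → 1 H
  atom 14: C, bond orders sum to 3 (valence 4) → 1 H
Totals → C:12, H:10, Cl:1, N:1.

C12H10ClN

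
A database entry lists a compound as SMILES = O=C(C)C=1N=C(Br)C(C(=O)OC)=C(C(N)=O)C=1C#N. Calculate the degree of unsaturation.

9

Degree of unsaturation = (number of rings) + (number of π bonds).
Ring closures in the SMILES: 1.
π bonds: 6 double bonds (each 1 DoU), 1 triple bond (each 2 DoU) → 8 DoU from unsaturation.
Total DoU = 1 + 8 = 9.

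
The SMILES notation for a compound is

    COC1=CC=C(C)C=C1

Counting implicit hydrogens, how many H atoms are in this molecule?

10

Walk through each heavy atom and fill implicit hydrogens from standard valence (C 4, N 3, O 2, S 2, halogen 1):
  atom 1: C, bond orders sum to 1 (valence 4) → 3 H
  atom 2: O, bond orders sum to 2 (valence 2) → 0 H
  atom 3: C, bond orders sum to 4 (valence 4) → 0 H
  atom 4: C, bond orders sum to 3 (valence 4) → 1 H
  atom 5: C, bond orders sum to 3 (valence 4) → 1 H
  atom 6: C, bond orders sum to 4 (valence 4) → 0 H
  atom 7: C, bond orders sum to 1 (valence 4) → 3 H
  atom 8: C, bond orders sum to 3 (valence 4) → 1 H
  atom 9: C, bond orders sum to 3 (valence 4) → 1 H
Total hydrogens: 10.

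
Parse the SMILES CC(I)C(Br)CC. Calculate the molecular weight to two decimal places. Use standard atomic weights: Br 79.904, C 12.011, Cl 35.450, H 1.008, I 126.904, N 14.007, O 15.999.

First, the molecular formula is C5H10BrI (counting implicit H from valence).
  Br: 1 × 79.904 = 79.904
  C: 5 × 12.011 = 60.055
  H: 10 × 1.008 = 10.080
  I: 1 × 126.904 = 126.904
Sum: 1×79.904 + 5×12.011 + 10×1.008 + 1×126.904 = 276.943 → 276.94 g/mol.

276.94 g/mol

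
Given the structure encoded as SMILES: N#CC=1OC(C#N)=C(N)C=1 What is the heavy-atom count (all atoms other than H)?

10

Every atom symbol written in the SMILES (organic subset) is one heavy atom; implicit H are not written.
Heavy atoms by element → C:6, N:3, O:1.
Total: 10.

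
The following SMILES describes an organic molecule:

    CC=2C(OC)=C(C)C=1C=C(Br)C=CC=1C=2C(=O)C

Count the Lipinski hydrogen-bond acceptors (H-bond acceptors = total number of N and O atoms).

2

N atoms: 0; O atoms: 2.
Lipinski HBA = 0 + 2 = 2.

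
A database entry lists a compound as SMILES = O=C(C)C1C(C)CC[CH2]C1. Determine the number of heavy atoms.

Every atom symbol written in the SMILES (organic subset) is one heavy atom; implicit H are not written.
Heavy atoms by element → C:9, O:1.
Total: 10.

10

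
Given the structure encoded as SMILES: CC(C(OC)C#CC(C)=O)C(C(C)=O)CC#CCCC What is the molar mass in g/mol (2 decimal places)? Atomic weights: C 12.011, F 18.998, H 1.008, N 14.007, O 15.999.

First, the molecular formula is C17H24O3 (counting implicit H from valence).
  C: 17 × 12.011 = 204.187
  H: 24 × 1.008 = 24.192
  O: 3 × 15.999 = 47.997
Sum: 17×12.011 + 24×1.008 + 3×15.999 = 276.376 → 276.38 g/mol.

276.38 g/mol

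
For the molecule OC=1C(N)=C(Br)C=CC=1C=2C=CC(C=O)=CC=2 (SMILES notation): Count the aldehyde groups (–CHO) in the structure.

The aldehyde motif appears at heavy-atom position 14 in the SMILES.
Other groups present: 1 hydroxyl, 1 primary amine.
Aldehyde count: 1.

1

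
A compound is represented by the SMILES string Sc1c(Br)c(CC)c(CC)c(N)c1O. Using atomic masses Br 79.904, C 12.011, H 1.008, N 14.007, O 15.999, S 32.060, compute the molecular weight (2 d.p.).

First, the molecular formula is C10H14BrNOS (counting implicit H from valence).
  Br: 1 × 79.904 = 79.904
  C: 10 × 12.011 = 120.110
  H: 14 × 1.008 = 14.112
  N: 1 × 14.007 = 14.007
  O: 1 × 15.999 = 15.999
  S: 1 × 32.060 = 32.060
Sum: 1×79.904 + 10×12.011 + 14×1.008 + 1×14.007 + 1×15.999 + 1×32.060 = 276.192 → 276.19 g/mol.

276.19 g/mol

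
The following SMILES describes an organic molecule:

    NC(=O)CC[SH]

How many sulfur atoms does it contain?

1

Scan the SMILES for S atoms (remember two-letter symbols like Cl and Br are single atoms).
Sulfur count: 1.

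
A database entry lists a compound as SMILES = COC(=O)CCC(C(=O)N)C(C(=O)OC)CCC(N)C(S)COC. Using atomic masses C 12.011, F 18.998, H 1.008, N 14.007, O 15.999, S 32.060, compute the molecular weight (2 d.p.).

First, the molecular formula is C15H28N2O6S (counting implicit H from valence).
  C: 15 × 12.011 = 180.165
  H: 28 × 1.008 = 28.224
  N: 2 × 14.007 = 28.014
  O: 6 × 15.999 = 95.994
  S: 1 × 32.060 = 32.060
Sum: 15×12.011 + 28×1.008 + 2×14.007 + 6×15.999 + 1×32.060 = 364.457 → 364.46 g/mol.

364.46 g/mol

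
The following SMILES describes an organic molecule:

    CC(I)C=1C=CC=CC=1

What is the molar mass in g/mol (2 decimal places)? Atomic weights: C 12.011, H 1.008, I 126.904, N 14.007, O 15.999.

232.06 g/mol

First, the molecular formula is C8H9I (counting implicit H from valence).
  C: 8 × 12.011 = 96.088
  H: 9 × 1.008 = 9.072
  I: 1 × 126.904 = 126.904
Sum: 8×12.011 + 9×1.008 + 1×126.904 = 232.064 → 232.06 g/mol.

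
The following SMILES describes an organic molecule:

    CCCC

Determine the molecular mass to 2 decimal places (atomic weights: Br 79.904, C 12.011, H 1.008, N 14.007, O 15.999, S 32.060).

58.12 g/mol

First, the molecular formula is C4H10 (counting implicit H from valence).
  C: 4 × 12.011 = 48.044
  H: 10 × 1.008 = 10.080
Sum: 4×12.011 + 10×1.008 = 58.124 → 58.12 g/mol.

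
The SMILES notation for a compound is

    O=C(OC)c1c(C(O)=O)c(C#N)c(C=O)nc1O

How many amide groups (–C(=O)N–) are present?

Scan the SMILES for the amide motif — none present.
Groups that are present: 1 aldehyde, 1 carboxylic acid, 1 ester, 1 hydroxyl, 1 nitrile.

0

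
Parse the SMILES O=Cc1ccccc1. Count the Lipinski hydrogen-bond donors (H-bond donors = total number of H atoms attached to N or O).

0

Donors: find every N or O and count the H atoms it carries.
  atom 1 (O): bond orders sum to 2 → 0 H
Lipinski HBD = 0.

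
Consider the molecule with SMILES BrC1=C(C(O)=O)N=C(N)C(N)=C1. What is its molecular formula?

C6H6BrN3O2

Walk through each heavy atom and fill implicit hydrogens from standard valence (C 4, N 3, O 2, S 2, halogen 1):
  atom 1: Br (halogen, monovalent) → 0 H
  atom 2: C, bond orders sum to 4 (valence 4) → 0 H
  atom 3: C, bond orders sum to 4 (valence 4) → 0 H
  atom 4: C, bond orders sum to 4 (valence 4) → 0 H
  atom 5: O, bond orders sum to 1 (valence 2) → 1 H
  atom 6: O, bond orders sum to 2 (valence 2) → 0 H
  atom 7: N, bond orders sum to 3 (valence 3) → 0 H
  atom 8: C, bond orders sum to 4 (valence 4) → 0 H
  atom 9: N, bond orders sum to 1 (valence 3) → 2 H
  atom 10: C, bond orders sum to 4 (valence 4) → 0 H
  atom 11: N, bond orders sum to 1 (valence 3) → 2 H
  atom 12: C, bond orders sum to 3 (valence 4) → 1 H
Totals → C:6, H:6, Br:1, N:3, O:2.
In Hill order: C6H6BrN3O2.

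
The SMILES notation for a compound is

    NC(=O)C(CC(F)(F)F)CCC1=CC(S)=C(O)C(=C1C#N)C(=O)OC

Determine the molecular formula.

Walk through each heavy atom and fill implicit hydrogens from standard valence (C 4, N 3, O 2, S 2, halogen 1):
  atom 1: N, bond orders sum to 1 (valence 3) → 2 H
  atom 2: C, bond orders sum to 4 (valence 4) → 0 H
  atom 3: O, bond orders sum to 2 (valence 2) → 0 H
  atom 4: C, bond orders sum to 3 (valence 4) → 1 H
  atom 5: C, bond orders sum to 2 (valence 4) → 2 H
  atom 6: C, bond orders sum to 4 (valence 4) → 0 H
  atom 7: F (halogen, monovalent) → 0 H
  atom 8: F (halogen, monovalent) → 0 H
  atom 9: F (halogen, monovalent) → 0 H
  atom 10: C, bond orders sum to 2 (valence 4) → 2 H
  atom 11: C, bond orders sum to 2 (valence 4) → 2 H
  atom 12: C, bond orders sum to 4 (valence 4) → 0 H
  atom 13: C, bond orders sum to 3 (valence 4) → 1 H
  atom 14: C, bond orders sum to 4 (valence 4) → 0 H
  atom 15: S, bond orders sum to 1 (valence 2) → 1 H
  atom 16: C, bond orders sum to 4 (valence 4) → 0 H
  atom 17: O, bond orders sum to 1 (valence 2) → 1 H
  atom 18: C, bond orders sum to 4 (valence 4) → 0 H
  atom 19: C, bond orders sum to 4 (valence 4) → 0 H
  atom 20: C, bond orders sum to 4 (valence 4) → 0 H
  atom 21: N, bond orders sum to 3 (valence 3) → 0 H
  atom 22: C, bond orders sum to 4 (valence 4) → 0 H
  atom 23: O, bond orders sum to 2 (valence 2) → 0 H
  atom 24: O, bond orders sum to 2 (valence 2) → 0 H
  atom 25: C, bond orders sum to 1 (valence 4) → 3 H
Totals → C:15, H:15, F:3, N:2, O:4, S:1.
In Hill order: C15H15F3N2O4S.

C15H15F3N2O4S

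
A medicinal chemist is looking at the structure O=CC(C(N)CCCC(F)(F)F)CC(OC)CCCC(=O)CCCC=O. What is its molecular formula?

Walk through each heavy atom and fill implicit hydrogens from standard valence (C 4, N 3, O 2, S 2, halogen 1):
  atom 1: O, bond orders sum to 2 (valence 2) → 0 H
  atom 2: C, bond orders sum to 3 (valence 4) → 1 H
  atom 3: C, bond orders sum to 3 (valence 4) → 1 H
  atom 4: C, bond orders sum to 3 (valence 4) → 1 H
  atom 5: N, bond orders sum to 1 (valence 3) → 2 H
  atom 6: C, bond orders sum to 2 (valence 4) → 2 H
  atom 7: C, bond orders sum to 2 (valence 4) → 2 H
  atom 8: C, bond orders sum to 2 (valence 4) → 2 H
  atom 9: C, bond orders sum to 4 (valence 4) → 0 H
  atom 10: F (halogen, monovalent) → 0 H
  atom 11: F (halogen, monovalent) → 0 H
  atom 12: F (halogen, monovalent) → 0 H
  atom 13: C, bond orders sum to 2 (valence 4) → 2 H
  atom 14: C, bond orders sum to 3 (valence 4) → 1 H
  atom 15: O, bond orders sum to 2 (valence 2) → 0 H
  atom 16: C, bond orders sum to 1 (valence 4) → 3 H
  atom 17: C, bond orders sum to 2 (valence 4) → 2 H
  atom 18: C, bond orders sum to 2 (valence 4) → 2 H
  atom 19: C, bond orders sum to 2 (valence 4) → 2 H
  atom 20: C, bond orders sum to 4 (valence 4) → 0 H
  atom 21: O, bond orders sum to 2 (valence 2) → 0 H
  atom 22: C, bond orders sum to 2 (valence 4) → 2 H
  atom 23: C, bond orders sum to 2 (valence 4) → 2 H
  atom 24: C, bond orders sum to 2 (valence 4) → 2 H
  atom 25: C, bond orders sum to 3 (valence 4) → 1 H
  atom 26: O, bond orders sum to 2 (valence 2) → 0 H
Totals → C:18, H:30, F:3, N:1, O:4.

C18H30F3NO4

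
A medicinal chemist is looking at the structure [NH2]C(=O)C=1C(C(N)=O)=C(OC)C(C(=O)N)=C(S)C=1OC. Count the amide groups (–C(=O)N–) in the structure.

3

The amide motif appears at heavy-atom positions 2, 6, 13 in the SMILES.
Other groups present: 2 ether, 1 thiol.
Amide count: 3.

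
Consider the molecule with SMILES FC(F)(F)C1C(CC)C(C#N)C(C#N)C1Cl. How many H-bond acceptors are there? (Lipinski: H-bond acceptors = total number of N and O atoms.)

N atoms: 2; O atoms: 0.
Lipinski HBA = 2 + 0 = 2.

2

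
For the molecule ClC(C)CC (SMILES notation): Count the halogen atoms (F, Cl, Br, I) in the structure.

Halogen atoms appear at heavy-atom position 1 (1×Cl).
Halogen count: 1.

1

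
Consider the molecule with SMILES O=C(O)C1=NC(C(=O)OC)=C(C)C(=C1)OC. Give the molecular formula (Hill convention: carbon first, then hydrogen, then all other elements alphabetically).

C10H11NO5

Walk through each heavy atom and fill implicit hydrogens from standard valence (C 4, N 3, O 2, S 2, halogen 1):
  atom 1: O, bond orders sum to 2 (valence 2) → 0 H
  atom 2: C, bond orders sum to 4 (valence 4) → 0 H
  atom 3: O, bond orders sum to 1 (valence 2) → 1 H
  atom 4: C, bond orders sum to 4 (valence 4) → 0 H
  atom 5: N, bond orders sum to 3 (valence 3) → 0 H
  atom 6: C, bond orders sum to 4 (valence 4) → 0 H
  atom 7: C, bond orders sum to 4 (valence 4) → 0 H
  atom 8: O, bond orders sum to 2 (valence 2) → 0 H
  atom 9: O, bond orders sum to 2 (valence 2) → 0 H
  atom 10: C, bond orders sum to 1 (valence 4) → 3 H
  atom 11: C, bond orders sum to 4 (valence 4) → 0 H
  atom 12: C, bond orders sum to 1 (valence 4) → 3 H
  atom 13: C, bond orders sum to 4 (valence 4) → 0 H
  atom 14: C, bond orders sum to 3 (valence 4) → 1 H
  atom 15: O, bond orders sum to 2 (valence 2) → 0 H
  atom 16: C, bond orders sum to 1 (valence 4) → 3 H
Totals → C:10, H:11, N:1, O:5.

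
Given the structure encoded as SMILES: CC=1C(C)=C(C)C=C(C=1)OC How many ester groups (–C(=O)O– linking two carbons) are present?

0

Scan the SMILES for the ester motif — none present.
Groups that are present: 1 ether.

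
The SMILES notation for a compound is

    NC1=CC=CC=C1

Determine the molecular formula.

Walk through each heavy atom and fill implicit hydrogens from standard valence (C 4, N 3, O 2, S 2, halogen 1):
  atom 1: N, bond orders sum to 1 (valence 3) → 2 H
  atom 2: C, bond orders sum to 4 (valence 4) → 0 H
  atom 3: C, bond orders sum to 3 (valence 4) → 1 H
  atom 4: C, bond orders sum to 3 (valence 4) → 1 H
  atom 5: C, bond orders sum to 3 (valence 4) → 1 H
  atom 6: C, bond orders sum to 3 (valence 4) → 1 H
  atom 7: C, bond orders sum to 3 (valence 4) → 1 H
Totals → C:6, H:7, N:1.
In Hill order: C6H7N.

C6H7N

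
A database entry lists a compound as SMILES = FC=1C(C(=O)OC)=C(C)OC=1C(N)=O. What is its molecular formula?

Walk through each heavy atom and fill implicit hydrogens from standard valence (C 4, N 3, O 2, S 2, halogen 1):
  atom 1: F (halogen, monovalent) → 0 H
  atom 2: C, bond orders sum to 4 (valence 4) → 0 H
  atom 3: C, bond orders sum to 4 (valence 4) → 0 H
  atom 4: C, bond orders sum to 4 (valence 4) → 0 H
  atom 5: O, bond orders sum to 2 (valence 2) → 0 H
  atom 6: O, bond orders sum to 2 (valence 2) → 0 H
  atom 7: C, bond orders sum to 1 (valence 4) → 3 H
  atom 8: C, bond orders sum to 4 (valence 4) → 0 H
  atom 9: C, bond orders sum to 1 (valence 4) → 3 H
  atom 10: O, bond orders sum to 2 (valence 2) → 0 H
  atom 11: C, bond orders sum to 4 (valence 4) → 0 H
  atom 12: C, bond orders sum to 4 (valence 4) → 0 H
  atom 13: N, bond orders sum to 1 (valence 3) → 2 H
  atom 14: O, bond orders sum to 2 (valence 2) → 0 H
Totals → C:8, H:8, F:1, N:1, O:4.

C8H8FNO4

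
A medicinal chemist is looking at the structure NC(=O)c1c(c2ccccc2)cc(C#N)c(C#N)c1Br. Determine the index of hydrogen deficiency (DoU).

Molecular formula: C15H8BrN3O.
DoU = (2C + 2 + N − H − X) / 2, where X is the halogen count and O/S are ignored.
    = (2·15 + 2 + 3 − 8 − 1) / 2 = 26 / 2 = 13.

13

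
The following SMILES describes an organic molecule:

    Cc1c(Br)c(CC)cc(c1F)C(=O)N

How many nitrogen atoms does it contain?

1

Scan the SMILES for N atoms (remember two-letter symbols like Cl and Br are single atoms).
Nitrogen count: 1.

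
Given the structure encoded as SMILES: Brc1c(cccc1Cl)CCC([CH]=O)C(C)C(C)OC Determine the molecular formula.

Walk through each heavy atom and fill implicit hydrogens from standard valence (C 4, N 3, O 2, S 2, halogen 1); for lowercase aromatic atoms, an aromatic c carries 1 H when it has two neighbours and 0 H with three, and aromatic n carries 0 H:
  atom 1: Br (halogen, monovalent) → 0 H
  atom 2: aromatic c, 3 neighbours → 0 H
  atom 3: aromatic c, 3 neighbours → 0 H
  atom 4: aromatic c, 2 neighbours → 1 H
  atom 5: aromatic c, 2 neighbours → 1 H
  atom 6: aromatic c, 2 neighbours → 1 H
  atom 7: aromatic c, 3 neighbours → 0 H
  atom 8: Cl (halogen, monovalent) → 0 H
  atom 9: C, bond orders sum to 2 (valence 4) → 2 H
  atom 10: C, bond orders sum to 2 (valence 4) → 2 H
  atom 11: C, bond orders sum to 3 (valence 4) → 1 H
  atom 12: C with explicit H count 1
  atom 13: O, bond orders sum to 2 (valence 2) → 0 H
  atom 14: C, bond orders sum to 3 (valence 4) → 1 H
  atom 15: C, bond orders sum to 1 (valence 4) → 3 H
  atom 16: C, bond orders sum to 3 (valence 4) → 1 H
  atom 17: C, bond orders sum to 1 (valence 4) → 3 H
  atom 18: O, bond orders sum to 2 (valence 2) → 0 H
  atom 19: C, bond orders sum to 1 (valence 4) → 3 H
Totals → C:15, H:20, Br:1, Cl:1, O:2.
In Hill order: C15H20BrClO2.

C15H20BrClO2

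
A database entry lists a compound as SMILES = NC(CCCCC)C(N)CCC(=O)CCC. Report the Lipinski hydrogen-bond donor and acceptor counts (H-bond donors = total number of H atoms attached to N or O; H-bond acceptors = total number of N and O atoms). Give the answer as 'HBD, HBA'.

4, 3

Donors: find every N or O and count the H atoms it carries.
  atom 1 (N): bond orders sum to 1 → 2 H
  atom 9 (N): bond orders sum to 1 → 2 H
  atom 13 (O): bond orders sum to 2 → 0 H
Lipinski HBD = 4.
Acceptors: N atoms = 2, O atoms = 1 → HBA = 3.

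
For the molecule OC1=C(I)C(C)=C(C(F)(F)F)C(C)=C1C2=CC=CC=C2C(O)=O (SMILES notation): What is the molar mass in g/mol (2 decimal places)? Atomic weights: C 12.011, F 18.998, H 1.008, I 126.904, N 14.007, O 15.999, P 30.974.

436.17 g/mol

First, the molecular formula is C16H12F3IO3 (counting implicit H from valence).
  C: 16 × 12.011 = 192.176
  F: 3 × 18.998 = 56.994
  H: 12 × 1.008 = 12.096
  I: 1 × 126.904 = 126.904
  O: 3 × 15.999 = 47.997
Sum: 16×12.011 + 3×18.998 + 12×1.008 + 1×126.904 + 3×15.999 = 436.167 → 436.17 g/mol.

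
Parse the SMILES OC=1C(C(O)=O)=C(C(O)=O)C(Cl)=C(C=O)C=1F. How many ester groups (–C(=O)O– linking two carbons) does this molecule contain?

Scan the SMILES for the ester motif — none present.
Groups that are present: 1 aldehyde, 2 carboxylic acid, 1 hydroxyl.

0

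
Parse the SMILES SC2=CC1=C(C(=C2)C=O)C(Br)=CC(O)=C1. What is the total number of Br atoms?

1

Scan the SMILES for Br atoms (remember two-letter symbols like Cl and Br are single atoms).
Bromine count: 1.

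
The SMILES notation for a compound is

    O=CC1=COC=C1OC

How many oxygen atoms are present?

Scan the SMILES for O atoms (remember two-letter symbols like Cl and Br are single atoms).
Oxygen count: 3.

3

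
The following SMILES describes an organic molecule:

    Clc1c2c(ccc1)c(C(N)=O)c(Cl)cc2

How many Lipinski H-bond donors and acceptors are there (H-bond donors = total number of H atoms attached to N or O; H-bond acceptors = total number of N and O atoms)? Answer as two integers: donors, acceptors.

Donors: find every N or O and count the H atoms it carries.
  atom 10 (N): bond orders sum to 1 → 2 H
  atom 11 (O): bond orders sum to 2 → 0 H
Lipinski HBD = 2.
Acceptors: N atoms = 1, O atoms = 1 → HBA = 2.

2, 2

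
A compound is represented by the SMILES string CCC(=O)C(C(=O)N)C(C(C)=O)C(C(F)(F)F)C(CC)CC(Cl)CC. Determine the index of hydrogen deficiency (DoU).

3

Molecular formula: C17H27ClF3NO3.
DoU = (2C + 2 + N − H − X) / 2, where X is the halogen count and O/S are ignored.
    = (2·17 + 2 + 1 − 27 − 4) / 2 = 6 / 2 = 3.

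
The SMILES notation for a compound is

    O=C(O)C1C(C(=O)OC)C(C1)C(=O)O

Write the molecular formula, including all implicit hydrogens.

C8H10O6

Walk through each heavy atom and fill implicit hydrogens from standard valence (C 4, N 3, O 2, S 2, halogen 1):
  atom 1: O, bond orders sum to 2 (valence 2) → 0 H
  atom 2: C, bond orders sum to 4 (valence 4) → 0 H
  atom 3: O, bond orders sum to 1 (valence 2) → 1 H
  atom 4: C, bond orders sum to 3 (valence 4) → 1 H
  atom 5: C, bond orders sum to 3 (valence 4) → 1 H
  atom 6: C, bond orders sum to 4 (valence 4) → 0 H
  atom 7: O, bond orders sum to 2 (valence 2) → 0 H
  atom 8: O, bond orders sum to 2 (valence 2) → 0 H
  atom 9: C, bond orders sum to 1 (valence 4) → 3 H
  atom 10: C, bond orders sum to 3 (valence 4) → 1 H
  atom 11: C, bond orders sum to 2 (valence 4) → 2 H
  atom 12: C, bond orders sum to 4 (valence 4) → 0 H
  atom 13: O, bond orders sum to 2 (valence 2) → 0 H
  atom 14: O, bond orders sum to 1 (valence 2) → 1 H
Totals → C:8, H:10, O:6.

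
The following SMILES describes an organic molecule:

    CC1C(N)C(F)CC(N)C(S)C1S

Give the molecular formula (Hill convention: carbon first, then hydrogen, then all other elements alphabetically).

Walk through each heavy atom and fill implicit hydrogens from standard valence (C 4, N 3, O 2, S 2, halogen 1):
  atom 1: C, bond orders sum to 1 (valence 4) → 3 H
  atom 2: C, bond orders sum to 3 (valence 4) → 1 H
  atom 3: C, bond orders sum to 3 (valence 4) → 1 H
  atom 4: N, bond orders sum to 1 (valence 3) → 2 H
  atom 5: C, bond orders sum to 3 (valence 4) → 1 H
  atom 6: F (halogen, monovalent) → 0 H
  atom 7: C, bond orders sum to 2 (valence 4) → 2 H
  atom 8: C, bond orders sum to 3 (valence 4) → 1 H
  atom 9: N, bond orders sum to 1 (valence 3) → 2 H
  atom 10: C, bond orders sum to 3 (valence 4) → 1 H
  atom 11: S, bond orders sum to 1 (valence 2) → 1 H
  atom 12: C, bond orders sum to 3 (valence 4) → 1 H
  atom 13: S, bond orders sum to 1 (valence 2) → 1 H
Totals → C:8, H:17, F:1, N:2, S:2.
In Hill order: C8H17FN2S2.

C8H17FN2S2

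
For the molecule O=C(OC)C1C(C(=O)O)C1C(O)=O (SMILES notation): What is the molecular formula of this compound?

Walk through each heavy atom and fill implicit hydrogens from standard valence (C 4, N 3, O 2, S 2, halogen 1):
  atom 1: O, bond orders sum to 2 (valence 2) → 0 H
  atom 2: C, bond orders sum to 4 (valence 4) → 0 H
  atom 3: O, bond orders sum to 2 (valence 2) → 0 H
  atom 4: C, bond orders sum to 1 (valence 4) → 3 H
  atom 5: C, bond orders sum to 3 (valence 4) → 1 H
  atom 6: C, bond orders sum to 3 (valence 4) → 1 H
  atom 7: C, bond orders sum to 4 (valence 4) → 0 H
  atom 8: O, bond orders sum to 2 (valence 2) → 0 H
  atom 9: O, bond orders sum to 1 (valence 2) → 1 H
  atom 10: C, bond orders sum to 3 (valence 4) → 1 H
  atom 11: C, bond orders sum to 4 (valence 4) → 0 H
  atom 12: O, bond orders sum to 1 (valence 2) → 1 H
  atom 13: O, bond orders sum to 2 (valence 2) → 0 H
Totals → C:7, H:8, O:6.

C7H8O6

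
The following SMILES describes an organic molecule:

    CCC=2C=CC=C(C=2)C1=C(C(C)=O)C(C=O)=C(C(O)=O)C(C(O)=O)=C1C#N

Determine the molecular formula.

Walk through each heavy atom and fill implicit hydrogens from standard valence (C 4, N 3, O 2, S 2, halogen 1):
  atom 1: C, bond orders sum to 1 (valence 4) → 3 H
  atom 2: C, bond orders sum to 2 (valence 4) → 2 H
  atom 3: C, bond orders sum to 4 (valence 4) → 0 H
  atom 4: C, bond orders sum to 3 (valence 4) → 1 H
  atom 5: C, bond orders sum to 3 (valence 4) → 1 H
  atom 6: C, bond orders sum to 3 (valence 4) → 1 H
  atom 7: C, bond orders sum to 4 (valence 4) → 0 H
  atom 8: C, bond orders sum to 3 (valence 4) → 1 H
  atom 9: C, bond orders sum to 4 (valence 4) → 0 H
  atom 10: C, bond orders sum to 4 (valence 4) → 0 H
  atom 11: C, bond orders sum to 4 (valence 4) → 0 H
  atom 12: C, bond orders sum to 1 (valence 4) → 3 H
  atom 13: O, bond orders sum to 2 (valence 2) → 0 H
  atom 14: C, bond orders sum to 4 (valence 4) → 0 H
  atom 15: C, bond orders sum to 3 (valence 4) → 1 H
  atom 16: O, bond orders sum to 2 (valence 2) → 0 H
  atom 17: C, bond orders sum to 4 (valence 4) → 0 H
  atom 18: C, bond orders sum to 4 (valence 4) → 0 H
  atom 19: O, bond orders sum to 1 (valence 2) → 1 H
  atom 20: O, bond orders sum to 2 (valence 2) → 0 H
  atom 21: C, bond orders sum to 4 (valence 4) → 0 H
  atom 22: C, bond orders sum to 4 (valence 4) → 0 H
  atom 23: O, bond orders sum to 1 (valence 2) → 1 H
  atom 24: O, bond orders sum to 2 (valence 2) → 0 H
  atom 25: C, bond orders sum to 4 (valence 4) → 0 H
  atom 26: C, bond orders sum to 4 (valence 4) → 0 H
  atom 27: N, bond orders sum to 3 (valence 3) → 0 H
Totals → C:20, H:15, N:1, O:6.

C20H15NO6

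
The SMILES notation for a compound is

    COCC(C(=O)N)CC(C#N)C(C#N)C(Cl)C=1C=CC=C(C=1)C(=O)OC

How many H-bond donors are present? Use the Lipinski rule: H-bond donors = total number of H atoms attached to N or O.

2

Donors: find every N or O and count the H atoms it carries.
  atom 2 (O): bond orders sum to 2 → 0 H
  atom 6 (O): bond orders sum to 2 → 0 H
  atom 7 (N): bond orders sum to 1 → 2 H
  atom 11 (N): bond orders sum to 3 → 0 H
  atom 14 (N): bond orders sum to 3 → 0 H
  atom 24 (O): bond orders sum to 2 → 0 H
  atom 25 (O): bond orders sum to 2 → 0 H
Lipinski HBD = 2.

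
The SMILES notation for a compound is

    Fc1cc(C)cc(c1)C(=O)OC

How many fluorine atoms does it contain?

1

Scan the SMILES for F atoms (remember two-letter symbols like Cl and Br are single atoms).
Fluorine count: 1.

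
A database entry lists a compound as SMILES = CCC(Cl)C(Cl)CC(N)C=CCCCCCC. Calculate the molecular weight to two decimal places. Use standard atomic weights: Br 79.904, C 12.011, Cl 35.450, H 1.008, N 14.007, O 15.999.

First, the molecular formula is C14H27Cl2N (counting implicit H from valence).
  C: 14 × 12.011 = 168.154
  Cl: 2 × 35.450 = 70.900
  H: 27 × 1.008 = 27.216
  N: 1 × 14.007 = 14.007
Sum: 14×12.011 + 2×35.450 + 27×1.008 + 1×14.007 = 280.277 → 280.28 g/mol.

280.28 g/mol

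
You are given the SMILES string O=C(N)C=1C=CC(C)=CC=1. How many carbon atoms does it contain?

Count every carbon token in the SMILES (each C, including those in ring-closure positions and inside branches).
Carbon count: 8.

8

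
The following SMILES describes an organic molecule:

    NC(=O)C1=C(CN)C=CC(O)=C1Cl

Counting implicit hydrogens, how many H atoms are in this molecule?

Walk through each heavy atom and fill implicit hydrogens from standard valence (C 4, N 3, O 2, S 2, halogen 1):
  atom 1: N, bond orders sum to 1 (valence 3) → 2 H
  atom 2: C, bond orders sum to 4 (valence 4) → 0 H
  atom 3: O, bond orders sum to 2 (valence 2) → 0 H
  atom 4: C, bond orders sum to 4 (valence 4) → 0 H
  atom 5: C, bond orders sum to 4 (valence 4) → 0 H
  atom 6: C, bond orders sum to 2 (valence 4) → 2 H
  atom 7: N, bond orders sum to 1 (valence 3) → 2 H
  atom 8: C, bond orders sum to 3 (valence 4) → 1 H
  atom 9: C, bond orders sum to 3 (valence 4) → 1 H
  atom 10: C, bond orders sum to 4 (valence 4) → 0 H
  atom 11: O, bond orders sum to 1 (valence 2) → 1 H
  atom 12: C, bond orders sum to 4 (valence 4) → 0 H
  atom 13: Cl (halogen, monovalent) → 0 H
Total hydrogens: 9.

9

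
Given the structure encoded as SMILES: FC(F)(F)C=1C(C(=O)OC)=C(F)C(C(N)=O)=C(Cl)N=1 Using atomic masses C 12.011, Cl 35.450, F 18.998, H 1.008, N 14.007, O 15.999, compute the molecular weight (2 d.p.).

300.59 g/mol

First, the molecular formula is C9H5ClF4N2O3 (counting implicit H from valence).
  C: 9 × 12.011 = 108.099
  Cl: 1 × 35.450 = 35.450
  F: 4 × 18.998 = 75.992
  H: 5 × 1.008 = 5.040
  N: 2 × 14.007 = 28.014
  O: 3 × 15.999 = 47.997
Sum: 9×12.011 + 1×35.450 + 4×18.998 + 5×1.008 + 2×14.007 + 3×15.999 = 300.592 → 300.59 g/mol.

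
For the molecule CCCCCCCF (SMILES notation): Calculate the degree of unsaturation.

Degree of unsaturation = (number of rings) + (number of π bonds).
Ring closures in the SMILES: 0.
π bonds: none → 0 DoU from unsaturation.
Total DoU = 0 + 0 = 0.

0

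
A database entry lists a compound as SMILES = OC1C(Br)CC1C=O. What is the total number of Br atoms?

Scan the SMILES for Br atoms (remember two-letter symbols like Cl and Br are single atoms).
Bromine count: 1.

1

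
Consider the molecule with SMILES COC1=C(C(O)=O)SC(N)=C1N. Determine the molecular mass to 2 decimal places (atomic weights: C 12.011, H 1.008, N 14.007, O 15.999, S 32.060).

188.20 g/mol

First, the molecular formula is C6H8N2O3S (counting implicit H from valence).
  C: 6 × 12.011 = 72.066
  H: 8 × 1.008 = 8.064
  N: 2 × 14.007 = 28.014
  O: 3 × 15.999 = 47.997
  S: 1 × 32.060 = 32.060
Sum: 6×12.011 + 8×1.008 + 2×14.007 + 3×15.999 + 1×32.060 = 188.201 → 188.20 g/mol.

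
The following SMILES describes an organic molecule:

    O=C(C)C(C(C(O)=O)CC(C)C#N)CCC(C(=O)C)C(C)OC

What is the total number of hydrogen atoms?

27

Walk through each heavy atom and fill implicit hydrogens from standard valence (C 4, N 3, O 2, S 2, halogen 1):
  atom 1: O, bond orders sum to 2 (valence 2) → 0 H
  atom 2: C, bond orders sum to 4 (valence 4) → 0 H
  atom 3: C, bond orders sum to 1 (valence 4) → 3 H
  atom 4: C, bond orders sum to 3 (valence 4) → 1 H
  atom 5: C, bond orders sum to 3 (valence 4) → 1 H
  atom 6: C, bond orders sum to 4 (valence 4) → 0 H
  atom 7: O, bond orders sum to 1 (valence 2) → 1 H
  atom 8: O, bond orders sum to 2 (valence 2) → 0 H
  atom 9: C, bond orders sum to 2 (valence 4) → 2 H
  atom 10: C, bond orders sum to 3 (valence 4) → 1 H
  atom 11: C, bond orders sum to 1 (valence 4) → 3 H
  atom 12: C, bond orders sum to 4 (valence 4) → 0 H
  atom 13: N, bond orders sum to 3 (valence 3) → 0 H
  atom 14: C, bond orders sum to 2 (valence 4) → 2 H
  atom 15: C, bond orders sum to 2 (valence 4) → 2 H
  atom 16: C, bond orders sum to 3 (valence 4) → 1 H
  atom 17: C, bond orders sum to 4 (valence 4) → 0 H
  atom 18: O, bond orders sum to 2 (valence 2) → 0 H
  atom 19: C, bond orders sum to 1 (valence 4) → 3 H
  atom 20: C, bond orders sum to 3 (valence 4) → 1 H
  atom 21: C, bond orders sum to 1 (valence 4) → 3 H
  atom 22: O, bond orders sum to 2 (valence 2) → 0 H
  atom 23: C, bond orders sum to 1 (valence 4) → 3 H
Total hydrogens: 27.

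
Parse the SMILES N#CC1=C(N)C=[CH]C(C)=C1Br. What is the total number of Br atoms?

1

Scan the SMILES for Br atoms (remember two-letter symbols like Cl and Br are single atoms).
Bromine count: 1.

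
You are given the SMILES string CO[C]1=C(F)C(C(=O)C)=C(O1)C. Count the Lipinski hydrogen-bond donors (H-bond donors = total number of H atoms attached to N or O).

Donors: find every N or O and count the H atoms it carries.
  atom 2 (O): bond orders sum to 2 → 0 H
  atom 8 (O): bond orders sum to 2 → 0 H
  atom 11 (O): bond orders sum to 2 → 0 H
Lipinski HBD = 0.

0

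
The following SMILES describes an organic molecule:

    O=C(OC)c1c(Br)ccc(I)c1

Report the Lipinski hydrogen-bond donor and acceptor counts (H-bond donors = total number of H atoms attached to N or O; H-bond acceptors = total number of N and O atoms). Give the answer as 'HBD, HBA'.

0, 2

Donors: find every N or O and count the H atoms it carries.
  atom 1 (O): bond orders sum to 2 → 0 H
  atom 3 (O): bond orders sum to 2 → 0 H
Lipinski HBD = 0.
Acceptors: N atoms = 0, O atoms = 2 → HBA = 2.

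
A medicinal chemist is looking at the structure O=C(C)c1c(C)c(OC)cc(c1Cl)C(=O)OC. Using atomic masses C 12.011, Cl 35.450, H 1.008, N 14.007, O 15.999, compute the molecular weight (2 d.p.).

First, the molecular formula is C12H13ClO4 (counting implicit H from valence).
  C: 12 × 12.011 = 144.132
  Cl: 1 × 35.450 = 35.450
  H: 13 × 1.008 = 13.104
  O: 4 × 15.999 = 63.996
Sum: 12×12.011 + 1×35.450 + 13×1.008 + 4×15.999 = 256.682 → 256.68 g/mol.

256.68 g/mol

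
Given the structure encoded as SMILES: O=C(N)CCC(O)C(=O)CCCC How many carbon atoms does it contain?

9

Count every carbon token in the SMILES (each C, including those in ring-closure positions and inside branches).
Carbon count: 9.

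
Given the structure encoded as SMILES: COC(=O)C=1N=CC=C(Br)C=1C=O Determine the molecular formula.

C8H6BrNO3

Walk through each heavy atom and fill implicit hydrogens from standard valence (C 4, N 3, O 2, S 2, halogen 1):
  atom 1: C, bond orders sum to 1 (valence 4) → 3 H
  atom 2: O, bond orders sum to 2 (valence 2) → 0 H
  atom 3: C, bond orders sum to 4 (valence 4) → 0 H
  atom 4: O, bond orders sum to 2 (valence 2) → 0 H
  atom 5: C, bond orders sum to 4 (valence 4) → 0 H
  atom 6: N, bond orders sum to 3 (valence 3) → 0 H
  atom 7: C, bond orders sum to 3 (valence 4) → 1 H
  atom 8: C, bond orders sum to 3 (valence 4) → 1 H
  atom 9: C, bond orders sum to 4 (valence 4) → 0 H
  atom 10: Br (halogen, monovalent) → 0 H
  atom 11: C, bond orders sum to 4 (valence 4) → 0 H
  atom 12: C, bond orders sum to 3 (valence 4) → 1 H
  atom 13: O, bond orders sum to 2 (valence 2) → 0 H
Totals → C:8, H:6, Br:1, N:1, O:3.
In Hill order: C8H6BrNO3.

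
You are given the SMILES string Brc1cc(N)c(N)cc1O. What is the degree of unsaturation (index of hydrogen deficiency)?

Molecular formula: C6H7BrN2O.
DoU = (2C + 2 + N − H − X) / 2, where X is the halogen count and O/S are ignored.
    = (2·6 + 2 + 2 − 7 − 1) / 2 = 8 / 2 = 4.

4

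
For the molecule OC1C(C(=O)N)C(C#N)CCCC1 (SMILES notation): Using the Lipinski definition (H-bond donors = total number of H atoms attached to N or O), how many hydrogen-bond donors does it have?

3

Donors: find every N or O and count the H atoms it carries.
  atom 1 (O): bond orders sum to 1 → 1 H
  atom 5 (O): bond orders sum to 2 → 0 H
  atom 6 (N): bond orders sum to 1 → 2 H
  atom 9 (N): bond orders sum to 3 → 0 H
Lipinski HBD = 3.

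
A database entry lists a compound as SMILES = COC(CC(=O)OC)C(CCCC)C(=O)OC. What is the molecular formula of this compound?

C12H22O5

Walk through each heavy atom and fill implicit hydrogens from standard valence (C 4, N 3, O 2, S 2, halogen 1):
  atom 1: C, bond orders sum to 1 (valence 4) → 3 H
  atom 2: O, bond orders sum to 2 (valence 2) → 0 H
  atom 3: C, bond orders sum to 3 (valence 4) → 1 H
  atom 4: C, bond orders sum to 2 (valence 4) → 2 H
  atom 5: C, bond orders sum to 4 (valence 4) → 0 H
  atom 6: O, bond orders sum to 2 (valence 2) → 0 H
  atom 7: O, bond orders sum to 2 (valence 2) → 0 H
  atom 8: C, bond orders sum to 1 (valence 4) → 3 H
  atom 9: C, bond orders sum to 3 (valence 4) → 1 H
  atom 10: C, bond orders sum to 2 (valence 4) → 2 H
  atom 11: C, bond orders sum to 2 (valence 4) → 2 H
  atom 12: C, bond orders sum to 2 (valence 4) → 2 H
  atom 13: C, bond orders sum to 1 (valence 4) → 3 H
  atom 14: C, bond orders sum to 4 (valence 4) → 0 H
  atom 15: O, bond orders sum to 2 (valence 2) → 0 H
  atom 16: O, bond orders sum to 2 (valence 2) → 0 H
  atom 17: C, bond orders sum to 1 (valence 4) → 3 H
Totals → C:12, H:22, O:5.
In Hill order: C12H22O5.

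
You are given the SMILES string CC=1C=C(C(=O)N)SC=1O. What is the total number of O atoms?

2

Scan the SMILES for O atoms (remember two-letter symbols like Cl and Br are single atoms).
Oxygen count: 2.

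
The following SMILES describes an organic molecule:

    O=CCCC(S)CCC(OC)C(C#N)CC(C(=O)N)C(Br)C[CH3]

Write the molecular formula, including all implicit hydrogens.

Walk through each heavy atom and fill implicit hydrogens from standard valence (C 4, N 3, O 2, S 2, halogen 1):
  atom 1: O, bond orders sum to 2 (valence 2) → 0 H
  atom 2: C, bond orders sum to 3 (valence 4) → 1 H
  atom 3: C, bond orders sum to 2 (valence 4) → 2 H
  atom 4: C, bond orders sum to 2 (valence 4) → 2 H
  atom 5: C, bond orders sum to 3 (valence 4) → 1 H
  atom 6: S, bond orders sum to 1 (valence 2) → 1 H
  atom 7: C, bond orders sum to 2 (valence 4) → 2 H
  atom 8: C, bond orders sum to 2 (valence 4) → 2 H
  atom 9: C, bond orders sum to 3 (valence 4) → 1 H
  atom 10: O, bond orders sum to 2 (valence 2) → 0 H
  atom 11: C, bond orders sum to 1 (valence 4) → 3 H
  atom 12: C, bond orders sum to 3 (valence 4) → 1 H
  atom 13: C, bond orders sum to 4 (valence 4) → 0 H
  atom 14: N, bond orders sum to 3 (valence 3) → 0 H
  atom 15: C, bond orders sum to 2 (valence 4) → 2 H
  atom 16: C, bond orders sum to 3 (valence 4) → 1 H
  atom 17: C, bond orders sum to 4 (valence 4) → 0 H
  atom 18: O, bond orders sum to 2 (valence 2) → 0 H
  atom 19: N, bond orders sum to 1 (valence 3) → 2 H
  atom 20: C, bond orders sum to 3 (valence 4) → 1 H
  atom 21: Br (halogen, monovalent) → 0 H
  atom 22: C, bond orders sum to 2 (valence 4) → 2 H
  atom 23: C with explicit H count 3
Totals → C:16, H:27, Br:1, N:2, O:3, S:1.

C16H27BrN2O3S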